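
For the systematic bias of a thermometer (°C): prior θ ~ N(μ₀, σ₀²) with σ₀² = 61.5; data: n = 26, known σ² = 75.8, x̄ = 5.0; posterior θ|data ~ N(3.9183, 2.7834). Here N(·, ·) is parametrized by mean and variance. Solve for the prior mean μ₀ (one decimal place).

With known observation variance, the Normal–Normal posterior has precision τ_n = τ₀ + n/σ² and mean μ_n = (τ₀μ₀ + (n/σ²)x̄)/τ_n.
Here τ₀ = 1/61.5 = 0.016260 and τ_data = 26/75.8 = 0.343008, so τ_n = 0.359268.
Rearranging for μ₀: μ₀ = (μ_n·τ_n − τ_data·x̄)/τ₀ = (3.9183·0.359268 − 0.343008·5.0) / 0.016260 = -0.307320/0.016260 ≈ -18.9.

μ₀ = -18.9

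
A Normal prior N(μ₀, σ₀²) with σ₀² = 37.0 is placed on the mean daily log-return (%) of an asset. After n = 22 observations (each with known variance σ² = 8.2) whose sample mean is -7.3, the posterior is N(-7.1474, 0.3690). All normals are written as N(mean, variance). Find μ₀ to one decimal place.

μ₀ = 8.0

With known observation variance, the Normal–Normal posterior has precision τ_n = τ₀ + n/σ² and mean μ_n = (τ₀μ₀ + (n/σ²)x̄)/τ_n.
Here τ₀ = 1/37.0 = 0.027027 and τ_data = 22/8.2 = 2.682927, so τ_n = 2.709954.
Rearranging for μ₀: μ₀ = (μ_n·τ_n − τ_data·x̄)/τ₀ = (-7.1474·2.709954 − 2.682927·-7.3) / 0.027027 = 0.216242/0.027027 ≈ 8.0.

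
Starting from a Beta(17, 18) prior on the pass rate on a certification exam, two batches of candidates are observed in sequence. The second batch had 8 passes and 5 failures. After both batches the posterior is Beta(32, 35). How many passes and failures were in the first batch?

7 passes and 12 failures

Because Beta–binomial updating is additive in the counts, the combined data contributed (α_post−α_prior, β_post−β_prior) successes and failures.
Total across both batches: 32−17=15 passes, 35−18=17 failures.
Subtract the second batch: 15−8=7 passes and 17−5=12 failures.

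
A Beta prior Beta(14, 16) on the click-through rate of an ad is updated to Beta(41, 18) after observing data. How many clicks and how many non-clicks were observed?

27 clicks and 2 non-clicks

Beta is conjugate to the binomial likelihood: posterior = Beta(a+s, b+f).
Match parameters: s=41−14=27, f=18−16=2.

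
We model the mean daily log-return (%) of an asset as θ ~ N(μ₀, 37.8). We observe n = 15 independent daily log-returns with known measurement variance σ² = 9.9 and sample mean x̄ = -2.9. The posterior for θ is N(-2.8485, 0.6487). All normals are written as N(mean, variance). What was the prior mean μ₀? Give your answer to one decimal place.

The posterior mean is a precision-weighted average: μ_n = (τ₀μ₀ + τ_data·x̄)/(τ₀+τ_data), with τ₀=1/σ₀² and τ_data=n/σ².
Here τ₀ = 1/37.8 = 0.026455 and τ_data = 15/9.9 = 1.515152, so τ_n = 1.541607.
Rearranging for μ₀: μ₀ = (μ_n·τ_n − τ_data·x̄)/τ₀ = (-2.8485·1.541607 − 1.515152·-2.9) / 0.026455 = 0.002673/0.026455 ≈ 0.1.

μ₀ = 0.1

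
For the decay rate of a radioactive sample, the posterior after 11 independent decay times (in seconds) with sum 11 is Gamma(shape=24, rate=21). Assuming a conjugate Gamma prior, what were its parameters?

Gamma–exponential conjugacy: posterior shape = α + n, posterior rate = β + Σtᵢ.
So α = 24 − 11 = 13 and β = 21 − 11 = 10.

Gamma(shape=13, rate=10)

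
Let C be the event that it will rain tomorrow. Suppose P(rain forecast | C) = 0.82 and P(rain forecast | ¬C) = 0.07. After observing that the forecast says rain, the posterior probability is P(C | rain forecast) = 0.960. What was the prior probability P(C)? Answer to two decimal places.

Bayes' rule in odds form gives O(C|E) = O(C)·[P(E|C)/P(E|¬C)], hence O(C) = O(C|E)/LR.
Posterior odds = 0.960/(1−0.960) = 24.0000. LR = 0.82/0.07 = 11.7143.
Prior odds = 24.0000/11.7143 = 2.0488, so P(C) = 2.0488/(1+2.0488) ≈ 0.67.

P(C) = 0.67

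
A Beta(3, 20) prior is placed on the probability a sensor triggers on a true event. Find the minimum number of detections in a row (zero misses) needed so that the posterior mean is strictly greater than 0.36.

After k detections and 0 misses the posterior is Beta(3+k, 20), with mean (3+k)/(3+20+k).
Set (3+k)/(23+k) > 0.36 and solve: k > (0.36·23 − 3)/(1 − 0.36) = 8.250.
The smallest integer exceeding 8.250 is 9.

k = 9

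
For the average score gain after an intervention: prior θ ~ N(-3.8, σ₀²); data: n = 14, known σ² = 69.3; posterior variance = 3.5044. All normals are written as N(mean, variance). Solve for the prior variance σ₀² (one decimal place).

σ₀² = 12.0

For the Normal–Normal model with known σ², precisions add: τ_n = τ₀ + n/σ².
So 1/σ₀² = 1/3.5044 − 14/69.3 = 0.285356 − 0.202020 = 0.083336.
Hence σ₀² = 1/0.083336 ≈ 12.0.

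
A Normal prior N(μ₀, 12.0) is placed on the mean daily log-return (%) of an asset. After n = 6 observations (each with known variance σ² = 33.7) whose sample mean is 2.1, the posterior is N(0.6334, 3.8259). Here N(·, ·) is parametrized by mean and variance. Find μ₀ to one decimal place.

With known observation variance, the Normal–Normal posterior has precision τ_n = τ₀ + n/σ² and mean μ_n = (τ₀μ₀ + (n/σ²)x̄)/τ_n.
Here τ₀ = 1/12.0 = 0.083333 and τ_data = 6/33.7 = 0.178042, so τ_n = 0.261375.
Rearranging for μ₀: μ₀ = (μ_n·τ_n − τ_data·x̄)/τ₀ = (0.6334·0.261375 − 0.178042·2.1) / 0.083333 = -0.208333/0.083333 ≈ -2.5.

μ₀ = -2.5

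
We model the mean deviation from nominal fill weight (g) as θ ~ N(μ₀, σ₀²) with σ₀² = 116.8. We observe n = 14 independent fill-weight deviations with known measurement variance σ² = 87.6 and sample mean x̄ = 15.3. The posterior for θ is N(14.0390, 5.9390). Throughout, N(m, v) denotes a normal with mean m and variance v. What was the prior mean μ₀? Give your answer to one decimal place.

μ₀ = -9.5

The posterior mean is a precision-weighted average: μ_n = (τ₀μ₀ + τ_data·x̄)/(τ₀+τ_data), with τ₀=1/σ₀² and τ_data=n/σ².
Here τ₀ = 1/116.8 = 0.008562 and τ_data = 14/87.6 = 0.159817, so τ_n = 0.168379.
Rearranging for μ₀: μ₀ = (μ_n·τ_n − τ_data·x̄)/τ₀ = (14.0390·0.168379 − 0.159817·15.3) / 0.008562 = -0.081327/0.008562 ≈ -9.5.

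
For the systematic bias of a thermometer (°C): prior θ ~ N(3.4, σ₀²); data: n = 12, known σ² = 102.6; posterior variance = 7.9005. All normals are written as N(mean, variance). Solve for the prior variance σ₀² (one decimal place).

σ₀² = 104.0

For the Normal–Normal model with known σ², precisions add: τ_n = τ₀ + n/σ².
So 1/σ₀² = 1/7.9005 − 12/102.6 = 0.126574 − 0.116959 = 0.009615.
Hence σ₀² = 1/0.009615 ≈ 104.0.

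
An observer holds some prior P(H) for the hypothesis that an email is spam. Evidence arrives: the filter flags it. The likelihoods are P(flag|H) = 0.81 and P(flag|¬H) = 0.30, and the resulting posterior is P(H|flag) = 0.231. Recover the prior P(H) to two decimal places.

P(H) = 0.10

In odds form, posterior odds = prior odds × likelihood ratio, so prior odds = posterior odds ÷ LR.
Posterior odds = 0.231/(1−0.231) = 0.3004. LR = 0.81/0.30 = 2.7000.
Prior odds = 0.3004/2.7000 = 0.1113, so P(H) = 0.1113/(1+0.1113) ≈ 0.10.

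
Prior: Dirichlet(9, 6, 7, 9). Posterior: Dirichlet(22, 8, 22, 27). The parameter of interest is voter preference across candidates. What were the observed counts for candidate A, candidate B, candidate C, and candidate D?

counts (13, 2, 15, 18)

For a Dirichlet(α) prior with multinomial counts c, the posterior is Dirichlet(α + c) componentwise.
Counts are posterior − prior componentwise: 22−9=13, 8−6=2, 22−7=15, 27−9=18.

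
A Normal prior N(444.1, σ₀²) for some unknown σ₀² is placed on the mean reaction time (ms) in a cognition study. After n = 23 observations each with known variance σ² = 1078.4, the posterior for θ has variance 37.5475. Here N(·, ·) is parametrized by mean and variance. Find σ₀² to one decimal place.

σ₀² = 188.5

Posterior precision equals prior precision plus data precision: 1/σ_n² = 1/σ₀² + n/σ².
So 1/σ₀² = 1/37.5475 − 23/1078.4 = 0.026633 − 0.021328 = 0.005305.
Hence σ₀² = 1/0.005305 ≈ 188.5.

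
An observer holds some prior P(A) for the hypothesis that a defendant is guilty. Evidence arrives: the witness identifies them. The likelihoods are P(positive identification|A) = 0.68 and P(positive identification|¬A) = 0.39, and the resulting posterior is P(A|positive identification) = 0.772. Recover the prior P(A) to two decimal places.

P(A) = 0.66

Bayes' rule in odds form gives O(A|E) = O(A)·[P(E|A)/P(E|¬A)], hence O(A) = O(A|E)/LR.
Posterior odds = 0.772/(1−0.772) = 3.3860. LR = 0.68/0.39 = 1.7436.
Prior odds = 3.3860/1.7436 = 1.9420, so P(A) = 1.9420/(1+1.9420) ≈ 0.66.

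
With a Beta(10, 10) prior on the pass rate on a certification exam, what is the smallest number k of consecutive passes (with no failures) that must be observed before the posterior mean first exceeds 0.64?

k = 8

After k passes and 0 failures the posterior is Beta(10+k, 10), with mean (10+k)/(10+10+k).
Set (10+k)/(20+k) > 0.64 and solve: k > (0.64·20 − 10)/(1 − 0.64) = 7.778.
The smallest integer exceeding 7.778 is 8, and checking k=8: (18)/(28) = 0.6429 > 0.64.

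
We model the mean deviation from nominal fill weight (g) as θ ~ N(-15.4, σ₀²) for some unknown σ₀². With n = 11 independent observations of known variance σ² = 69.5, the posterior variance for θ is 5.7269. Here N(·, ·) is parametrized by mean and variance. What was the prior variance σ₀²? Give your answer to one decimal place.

For the Normal–Normal model with known σ², precisions add: τ_n = τ₀ + n/σ².
So 1/σ₀² = 1/5.7269 − 11/69.5 = 0.174615 − 0.158273 = 0.016342.
Hence σ₀² = 1/0.016342 ≈ 61.2.

σ₀² = 61.2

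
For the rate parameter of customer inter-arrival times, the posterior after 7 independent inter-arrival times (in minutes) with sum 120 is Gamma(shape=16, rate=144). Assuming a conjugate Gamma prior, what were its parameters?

Gamma(shape=9, rate=24)

For an exponential likelihood with a Gamma(α, β) prior on the rate, n observations with total T give posterior Gamma(α+n, β+T).
So α = 16 − 7 = 9 and β = 144 − 120 = 24.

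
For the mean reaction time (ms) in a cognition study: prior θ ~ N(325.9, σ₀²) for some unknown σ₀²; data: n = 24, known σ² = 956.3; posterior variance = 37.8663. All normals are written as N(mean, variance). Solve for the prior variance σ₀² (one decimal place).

Posterior precision equals prior precision plus data precision: 1/σ_n² = 1/σ₀² + n/σ².
So 1/σ₀² = 1/37.8663 − 24/956.3 = 0.026409 − 0.025097 = 0.001312.
Hence σ₀² = 1/0.001312 ≈ 762.2.

σ₀² = 762.2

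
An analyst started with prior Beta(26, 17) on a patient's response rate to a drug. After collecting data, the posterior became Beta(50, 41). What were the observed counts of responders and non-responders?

A Beta(α, β) prior with s successes and f failures in binomial data gives a Beta(α+s, β+f) posterior.
So s = 50 − 26 = 24 and f = 41 − 17 = 24.

24 responders and 24 non-responders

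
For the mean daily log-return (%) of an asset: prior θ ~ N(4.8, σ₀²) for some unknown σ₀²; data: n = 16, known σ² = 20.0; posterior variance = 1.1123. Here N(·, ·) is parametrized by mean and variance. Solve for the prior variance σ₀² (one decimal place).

Posterior precision equals prior precision plus data precision: 1/σ_n² = 1/σ₀² + n/σ².
So 1/σ₀² = 1/1.1123 − 16/20.0 = 0.899038 − 0.800000 = 0.099038.
Hence σ₀² = 1/0.099038 ≈ 10.1.

σ₀² = 10.1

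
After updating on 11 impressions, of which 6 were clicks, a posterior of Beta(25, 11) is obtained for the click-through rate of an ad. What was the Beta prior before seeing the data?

Under Beta–binomial conjugacy the posterior parameters are (α+s, β+f).
Subtract the data counts: 25−6=19, 11−5=6.

Beta(19, 6)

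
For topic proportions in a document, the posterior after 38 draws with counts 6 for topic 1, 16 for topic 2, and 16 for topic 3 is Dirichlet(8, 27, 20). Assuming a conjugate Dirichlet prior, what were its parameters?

Dirichlet(2, 11, 4)

For a Dirichlet(α) prior with multinomial counts c, the posterior is Dirichlet(α + c) componentwise.
Subtract each count from the matching posterior parameter: 8−6=2, 27−16=11, 20−16=4.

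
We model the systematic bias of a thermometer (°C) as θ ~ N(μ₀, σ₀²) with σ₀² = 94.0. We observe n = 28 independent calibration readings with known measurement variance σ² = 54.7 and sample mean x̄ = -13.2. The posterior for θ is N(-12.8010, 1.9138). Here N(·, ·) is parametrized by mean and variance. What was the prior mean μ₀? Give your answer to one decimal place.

μ₀ = 6.4

With known observation variance, the Normal–Normal posterior has precision τ_n = τ₀ + n/σ² and mean μ_n = (τ₀μ₀ + (n/σ²)x̄)/τ_n.
Here τ₀ = 1/94.0 = 0.010638 and τ_data = 28/54.7 = 0.511883, so τ_n = 0.522521.
Rearranging for μ₀: μ₀ = (μ_n·τ_n − τ_data·x̄)/τ₀ = (-12.8010·0.522521 − 0.511883·-13.2) / 0.010638 = 0.068064/0.010638 ≈ 6.4.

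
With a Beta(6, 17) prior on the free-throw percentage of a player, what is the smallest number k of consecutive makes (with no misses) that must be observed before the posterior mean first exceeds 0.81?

k = 67

After k makes and 0 misses the posterior is Beta(6+k, 17), with mean (6+k)/(6+17+k).
Set (6+k)/(23+k) > 0.81 and solve: k > (0.81·23 − 6)/(1 − 0.81) = 66.474.
The smallest integer exceeding 66.474 is 67.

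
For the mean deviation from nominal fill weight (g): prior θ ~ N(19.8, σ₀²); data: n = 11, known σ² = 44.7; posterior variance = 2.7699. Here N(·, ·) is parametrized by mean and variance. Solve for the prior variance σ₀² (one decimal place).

σ₀² = 8.7

For the Normal–Normal model with known σ², precisions add: τ_n = τ₀ + n/σ².
So 1/σ₀² = 1/2.7699 − 11/44.7 = 0.361024 − 0.246085 = 0.114939.
Hence σ₀² = 1/0.114939 ≈ 8.7.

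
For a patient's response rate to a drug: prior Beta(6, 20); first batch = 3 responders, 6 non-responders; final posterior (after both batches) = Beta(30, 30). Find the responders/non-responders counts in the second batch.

Because Beta–binomial updating is additive in the counts, the combined data contributed (α_post−α_prior, β_post−β_prior) successes and failures.
Total across both batches: 30−6=24 responders, 30−20=10 non-responders.
Subtract the first batch: 24−3=21 responders and 10−6=4 non-responders.

21 responders and 4 non-responders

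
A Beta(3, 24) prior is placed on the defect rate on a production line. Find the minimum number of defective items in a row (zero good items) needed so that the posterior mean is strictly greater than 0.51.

k = 22

After k defective items and 0 good items the posterior is Beta(3+k, 24), with mean (3+k)/(3+24+k).
Set (3+k)/(27+k) > 0.51 and solve: k > (0.51·27 − 3)/(1 − 0.51) = 21.980.
The smallest integer exceeding 21.980 is 22, and checking k=22: (25)/(49) = 0.5102 > 0.51.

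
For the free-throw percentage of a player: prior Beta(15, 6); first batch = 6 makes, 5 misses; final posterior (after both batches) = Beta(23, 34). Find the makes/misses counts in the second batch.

2 makes and 23 misses

Sequential conjugate updates are equivalent to a single update on the pooled data, so total successes = posterior α − prior α and total failures = posterior β − prior β.
Total across both batches: 23−15=8 makes, 34−6=28 misses.
Subtract the first batch: 8−6=2 makes and 28−5=23 misses.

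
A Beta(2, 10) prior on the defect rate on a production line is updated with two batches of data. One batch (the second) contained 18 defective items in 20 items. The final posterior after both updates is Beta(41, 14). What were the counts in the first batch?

21 defective items and 2 good items

Because Beta–binomial updating is additive in the counts, the combined data contributed (α_post−α_prior, β_post−β_prior) successes and failures.
Total across both batches: 41−2=39 defective items, 14−10=4 good items.
Subtract the second batch: 39−18=21 defective items and 4−2=2 good items.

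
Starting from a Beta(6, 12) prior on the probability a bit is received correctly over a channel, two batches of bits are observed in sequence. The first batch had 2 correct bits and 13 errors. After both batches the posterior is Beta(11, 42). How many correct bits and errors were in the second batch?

Sequential conjugate updates are equivalent to a single update on the pooled data, so total successes = posterior α − prior α and total failures = posterior β − prior β.
Total across both batches: 11−6=5 correct bits, 42−12=30 errors.
Subtract the first batch: 5−2=3 correct bits and 30−13=17 errors.

3 correct bits and 17 errors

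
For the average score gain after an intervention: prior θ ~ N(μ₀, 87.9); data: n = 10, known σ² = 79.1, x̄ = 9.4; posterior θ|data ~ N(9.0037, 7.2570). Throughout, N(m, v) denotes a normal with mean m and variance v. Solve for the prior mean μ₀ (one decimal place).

With known observation variance, the Normal–Normal posterior has precision τ_n = τ₀ + n/σ² and mean μ_n = (τ₀μ₀ + (n/σ²)x̄)/τ_n.
Here τ₀ = 1/87.9 = 0.011377 and τ_data = 10/79.1 = 0.126422, so τ_n = 0.137799.
Rearranging for μ₀: μ₀ = (μ_n·τ_n − τ_data·x̄)/τ₀ = (9.0037·0.137799 − 0.126422·9.4) / 0.011377 = 0.052334/0.011377 ≈ 4.6.

μ₀ = 4.6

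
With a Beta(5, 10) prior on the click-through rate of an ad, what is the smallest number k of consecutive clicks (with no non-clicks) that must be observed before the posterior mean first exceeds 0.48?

After k clicks and 0 non-clicks the posterior is Beta(5+k, 10), with mean (5+k)/(5+10+k).
Set (5+k)/(15+k) > 0.48 and solve: k > (0.48·15 − 5)/(1 − 0.48) = 4.231.
The smallest integer exceeding 4.231 is 5.

k = 5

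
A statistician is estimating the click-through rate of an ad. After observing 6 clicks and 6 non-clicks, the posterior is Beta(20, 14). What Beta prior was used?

A Beta(α, β) prior with s successes and f failures in binomial data gives a Beta(α+s, β+f) posterior.
So α = 20 − 6 = 14 and β = 14 − 6 = 8.

Beta(14, 8)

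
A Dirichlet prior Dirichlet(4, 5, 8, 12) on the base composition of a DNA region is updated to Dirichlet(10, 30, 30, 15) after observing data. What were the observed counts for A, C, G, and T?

For a Dirichlet(α) prior with multinomial counts c, the posterior is Dirichlet(α + c) componentwise.
Counts are posterior − prior componentwise: 10−4=6, 30−5=25, 30−8=22, 15−12=3.

counts (6, 25, 22, 3)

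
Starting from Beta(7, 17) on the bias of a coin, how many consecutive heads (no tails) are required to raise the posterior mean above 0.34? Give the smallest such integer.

After k heads and 0 tails the posterior is Beta(7+k, 17), with mean (7+k)/(7+17+k).
Set (7+k)/(24+k) > 0.34 and solve: k > (0.34·24 − 7)/(1 − 0.34) = 1.758.
The smallest integer exceeding 1.758 is 2, and checking k=2: (9)/(26) = 0.3462 > 0.34.

k = 2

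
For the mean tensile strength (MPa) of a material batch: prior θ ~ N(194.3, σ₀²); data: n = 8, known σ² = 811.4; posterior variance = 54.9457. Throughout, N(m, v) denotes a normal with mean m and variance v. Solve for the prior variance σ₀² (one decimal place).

For the Normal–Normal model with known σ², precisions add: τ_n = τ₀ + n/σ².
So 1/σ₀² = 1/54.9457 − 8/811.4 = 0.018200 − 0.009860 = 0.008340.
Hence σ₀² = 1/0.008340 ≈ 119.9.

σ₀² = 119.9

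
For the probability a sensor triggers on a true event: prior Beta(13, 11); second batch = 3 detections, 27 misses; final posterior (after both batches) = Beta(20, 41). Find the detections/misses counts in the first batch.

Sequential conjugate updates are equivalent to a single update on the pooled data, so total successes = posterior α − prior α and total failures = posterior β − prior β.
Total across both batches: 20−13=7 detections, 41−11=30 misses.
Subtract the second batch: 7−3=4 detections and 30−27=3 misses.

4 detections and 3 misses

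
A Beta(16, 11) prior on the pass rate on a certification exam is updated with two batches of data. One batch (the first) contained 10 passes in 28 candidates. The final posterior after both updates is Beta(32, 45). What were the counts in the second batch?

6 passes and 16 failures

Sequential conjugate updates are equivalent to a single update on the pooled data, so total successes = posterior α − prior α and total failures = posterior β − prior β.
Total across both batches: 32−16=16 passes, 45−11=34 failures.
Subtract the first batch: 16−10=6 passes and 34−18=16 failures.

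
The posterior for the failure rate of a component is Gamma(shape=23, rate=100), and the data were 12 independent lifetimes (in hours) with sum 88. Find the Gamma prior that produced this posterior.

Gamma(shape=11, rate=12)

Gamma–exponential conjugacy: posterior shape = α + n, posterior rate = β + Σtᵢ.
So α = 23 − 12 = 11 and β = 100 − 88 = 12.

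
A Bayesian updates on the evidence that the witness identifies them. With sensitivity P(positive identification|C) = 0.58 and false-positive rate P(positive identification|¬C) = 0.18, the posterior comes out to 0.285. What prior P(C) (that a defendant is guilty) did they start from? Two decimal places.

In odds form, posterior odds = prior odds × likelihood ratio, so prior odds = posterior odds ÷ LR.
Posterior odds = 0.285/(1−0.285) = 0.3986. LR = 0.58/0.18 = 3.2222.
Prior odds = 0.3986/3.2222 = 0.1237, so P(C) = 0.1237/(1+0.1237) ≈ 0.11.

P(C) = 0.11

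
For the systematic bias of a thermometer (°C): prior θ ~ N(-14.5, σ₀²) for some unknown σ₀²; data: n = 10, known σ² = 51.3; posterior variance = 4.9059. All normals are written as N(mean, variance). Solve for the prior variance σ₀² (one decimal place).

σ₀² = 112.3

Posterior precision equals prior precision plus data precision: 1/σ_n² = 1/σ₀² + n/σ².
So 1/σ₀² = 1/4.9059 − 10/51.3 = 0.203836 − 0.194932 = 0.008904.
Hence σ₀² = 1/0.008904 ≈ 112.3.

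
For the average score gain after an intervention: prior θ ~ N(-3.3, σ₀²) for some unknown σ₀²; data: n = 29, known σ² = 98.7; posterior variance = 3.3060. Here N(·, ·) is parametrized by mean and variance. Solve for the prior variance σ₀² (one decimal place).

Posterior precision equals prior precision plus data precision: 1/σ_n² = 1/σ₀² + n/σ².
So 1/σ₀² = 1/3.3060 − 29/98.7 = 0.302480 − 0.293820 = 0.008660.
Hence σ₀² = 1/0.008660 ≈ 115.5.

σ₀² = 115.5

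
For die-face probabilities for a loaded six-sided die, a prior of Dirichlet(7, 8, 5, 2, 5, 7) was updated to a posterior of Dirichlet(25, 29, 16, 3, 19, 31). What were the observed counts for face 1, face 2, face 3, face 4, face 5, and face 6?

counts (18, 21, 11, 1, 14, 24)

For a Dirichlet(α) prior with multinomial counts c, the posterior is Dirichlet(α + c) componentwise.
Counts are posterior − prior componentwise: 25−7=18, 29−8=21, 16−5=11, 3−2=1, 19−5=14, 31−7=24.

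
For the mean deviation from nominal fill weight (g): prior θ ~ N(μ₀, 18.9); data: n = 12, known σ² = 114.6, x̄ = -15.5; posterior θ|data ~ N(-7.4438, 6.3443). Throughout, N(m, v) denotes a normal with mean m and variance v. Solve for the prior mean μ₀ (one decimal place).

The posterior mean is a precision-weighted average: μ_n = (τ₀μ₀ + τ_data·x̄)/(τ₀+τ_data), with τ₀=1/σ₀² and τ_data=n/σ².
Here τ₀ = 1/18.9 = 0.052910 and τ_data = 12/114.6 = 0.104712, so τ_n = 0.157622.
Rearranging for μ₀: μ₀ = (μ_n·τ_n − τ_data·x̄)/τ₀ = (-7.4438·0.157622 − 0.104712·-15.5) / 0.052910 = 0.449729/0.052910 ≈ 8.5.

μ₀ = 8.5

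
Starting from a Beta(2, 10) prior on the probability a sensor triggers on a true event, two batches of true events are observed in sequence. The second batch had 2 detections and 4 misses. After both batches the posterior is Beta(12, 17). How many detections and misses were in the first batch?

8 detections and 3 misses

Sequential conjugate updates are equivalent to a single update on the pooled data, so total successes = posterior α − prior α and total failures = posterior β − prior β.
Total across both batches: 12−2=10 detections, 17−10=7 misses.
Subtract the second batch: 10−2=8 detections and 7−4=3 misses.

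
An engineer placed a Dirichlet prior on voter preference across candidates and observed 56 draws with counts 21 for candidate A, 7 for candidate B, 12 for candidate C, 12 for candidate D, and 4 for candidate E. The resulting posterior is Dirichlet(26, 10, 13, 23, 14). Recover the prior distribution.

For a Dirichlet(α) prior with multinomial counts c, the posterior is Dirichlet(α + c) componentwise.
Subtract each count from the matching posterior parameter: 26−21=5, 10−7=3, 13−12=1, 23−12=11, 14−4=10.

Dirichlet(5, 3, 1, 11, 10)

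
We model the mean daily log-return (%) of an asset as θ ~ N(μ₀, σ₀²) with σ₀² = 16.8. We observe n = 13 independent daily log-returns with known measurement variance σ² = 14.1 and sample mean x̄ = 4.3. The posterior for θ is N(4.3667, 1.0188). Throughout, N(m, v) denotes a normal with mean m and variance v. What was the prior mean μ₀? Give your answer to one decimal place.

The posterior mean is a precision-weighted average: μ_n = (τ₀μ₀ + τ_data·x̄)/(τ₀+τ_data), with τ₀=1/σ₀² and τ_data=n/σ².
Here τ₀ = 1/16.8 = 0.059524 and τ_data = 13/14.1 = 0.921986, so τ_n = 0.981510.
Rearranging for μ₀: μ₀ = (μ_n·τ_n − τ_data·x̄)/τ₀ = (4.3667·0.981510 − 0.921986·4.3) / 0.059524 = 0.321420/0.059524 ≈ 5.4.

μ₀ = 5.4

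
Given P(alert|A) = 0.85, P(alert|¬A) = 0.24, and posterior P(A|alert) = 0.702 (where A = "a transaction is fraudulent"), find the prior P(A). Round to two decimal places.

P(A) = 0.40

In odds form, posterior odds = prior odds × likelihood ratio, so prior odds = posterior odds ÷ LR.
Posterior odds = 0.702/(1−0.702) = 2.3557. LR = 0.85/0.24 = 3.5417.
Prior odds = 2.3557/3.5417 = 0.6651, so P(A) = 0.6651/(1+0.6651) ≈ 0.40.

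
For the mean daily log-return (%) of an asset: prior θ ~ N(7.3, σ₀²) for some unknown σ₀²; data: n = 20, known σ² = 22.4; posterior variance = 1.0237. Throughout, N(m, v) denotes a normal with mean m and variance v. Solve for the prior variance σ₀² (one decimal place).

σ₀² = 11.9

Posterior precision equals prior precision plus data precision: 1/σ_n² = 1/σ₀² + n/σ².
So 1/σ₀² = 1/1.0237 − 20/22.4 = 0.976849 − 0.892857 = 0.083992.
Hence σ₀² = 1/0.083992 ≈ 11.9.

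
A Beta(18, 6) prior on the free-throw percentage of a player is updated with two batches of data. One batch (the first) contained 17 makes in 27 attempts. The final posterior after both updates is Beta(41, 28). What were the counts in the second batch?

Sequential conjugate updates are equivalent to a single update on the pooled data, so total successes = posterior α − prior α and total failures = posterior β − prior β.
Total across both batches: 41−18=23 makes, 28−6=22 misses.
Subtract the first batch: 23−17=6 makes and 22−10=12 misses.

6 makes and 12 misses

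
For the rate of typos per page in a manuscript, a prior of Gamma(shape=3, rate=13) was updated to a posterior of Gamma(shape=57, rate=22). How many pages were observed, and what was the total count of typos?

n = 9 pages with total 54 typos

A Gamma(α, β) prior (rate parametrization) on a Poisson rate with n observations summing to S gives posterior Gamma(α+S, β+n).
Matching: Σxᵢ = 57 − 3 = 54 and n = 22 − 13 = 9.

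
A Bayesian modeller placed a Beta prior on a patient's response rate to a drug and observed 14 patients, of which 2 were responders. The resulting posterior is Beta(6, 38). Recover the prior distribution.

Beta(4, 26)

Beta is conjugate to the binomial likelihood: posterior = Beta(a+s, b+f).
Subtract the data counts: 6−2=4, 38−12=26.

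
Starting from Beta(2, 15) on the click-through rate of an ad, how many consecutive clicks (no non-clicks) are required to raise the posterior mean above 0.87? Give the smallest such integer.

After k clicks and 0 non-clicks the posterior is Beta(2+k, 15), with mean (2+k)/(2+15+k).
Set (2+k)/(17+k) > 0.87 and solve: k > (0.87·17 − 2)/(1 − 0.87) = 98.385.
The smallest integer exceeding 98.385 is 99.

k = 99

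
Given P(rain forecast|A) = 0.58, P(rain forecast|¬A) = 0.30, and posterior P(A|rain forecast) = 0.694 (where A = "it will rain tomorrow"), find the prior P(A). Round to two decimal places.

P(A) = 0.54

In odds form, posterior odds = prior odds × likelihood ratio, so prior odds = posterior odds ÷ LR.
Posterior odds = 0.694/(1−0.694) = 2.2680. LR = 0.58/0.30 = 1.9333.
Prior odds = 2.2680/1.9333 = 1.1731, so P(A) = 1.1731/(1+1.1731) ≈ 0.54.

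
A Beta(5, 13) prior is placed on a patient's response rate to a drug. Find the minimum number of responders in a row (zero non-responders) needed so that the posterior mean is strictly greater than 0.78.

After k responders and 0 non-responders the posterior is Beta(5+k, 13), with mean (5+k)/(5+13+k).
Set (5+k)/(18+k) > 0.78 and solve: k > (0.78·18 − 5)/(1 − 0.78) = 41.091.
The smallest integer exceeding 41.091 is 42, and checking k=42: (47)/(60) = 0.7833 > 0.78.

k = 42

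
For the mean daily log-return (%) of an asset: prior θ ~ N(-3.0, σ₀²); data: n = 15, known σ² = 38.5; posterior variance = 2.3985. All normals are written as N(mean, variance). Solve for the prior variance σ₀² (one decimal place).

σ₀² = 36.6

For the Normal–Normal model with known σ², precisions add: τ_n = τ₀ + n/σ².
So 1/σ₀² = 1/2.3985 − 15/38.5 = 0.416927 − 0.389610 = 0.027317.
Hence σ₀² = 1/0.027317 ≈ 36.6.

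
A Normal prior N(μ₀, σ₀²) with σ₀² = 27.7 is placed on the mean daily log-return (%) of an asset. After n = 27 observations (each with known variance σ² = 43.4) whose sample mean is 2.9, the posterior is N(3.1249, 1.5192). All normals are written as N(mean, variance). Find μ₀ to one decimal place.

The posterior mean is a precision-weighted average: μ_n = (τ₀μ₀ + τ_data·x̄)/(τ₀+τ_data), with τ₀=1/σ₀² and τ_data=n/σ².
Here τ₀ = 1/27.7 = 0.036101 and τ_data = 27/43.4 = 0.622120, so τ_n = 0.658221.
Rearranging for μ₀: μ₀ = (μ_n·τ_n − τ_data·x̄)/τ₀ = (3.1249·0.658221 − 0.622120·2.9) / 0.036101 = 0.252727/0.036101 ≈ 7.0.

μ₀ = 7.0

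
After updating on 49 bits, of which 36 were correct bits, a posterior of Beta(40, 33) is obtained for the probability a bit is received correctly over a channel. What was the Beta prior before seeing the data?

A Beta(α, β) prior with s successes and f failures in binomial data gives a Beta(α+s, β+f) posterior.
So α = 40 − 36 = 4 and β = 33 − 13 = 20.

Beta(4, 20)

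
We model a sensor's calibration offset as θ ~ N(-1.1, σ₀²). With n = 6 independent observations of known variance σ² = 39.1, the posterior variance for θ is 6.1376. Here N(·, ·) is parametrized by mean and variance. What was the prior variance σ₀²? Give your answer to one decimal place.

Posterior precision equals prior precision plus data precision: 1/σ_n² = 1/σ₀² + n/σ².
So 1/σ₀² = 1/6.1376 − 6/39.1 = 0.162930 − 0.153453 = 0.009477.
Hence σ₀² = 1/0.009477 ≈ 105.5.

σ₀² = 105.5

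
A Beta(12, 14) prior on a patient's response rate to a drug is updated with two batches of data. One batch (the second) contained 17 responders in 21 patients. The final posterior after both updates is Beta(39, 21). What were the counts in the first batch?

10 responders and 3 non-responders

Sequential conjugate updates are equivalent to a single update on the pooled data, so total successes = posterior α − prior α and total failures = posterior β − prior β.
Total across both batches: 39−12=27 responders, 21−14=7 non-responders.
Subtract the second batch: 27−17=10 responders and 7−4=3 non-responders.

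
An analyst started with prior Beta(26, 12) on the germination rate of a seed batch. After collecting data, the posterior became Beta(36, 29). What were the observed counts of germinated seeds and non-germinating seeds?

Under Beta–binomial conjugacy the posterior parameters are (a+s, b+f).
So s = 36 − 26 = 10 and f = 29 − 12 = 17.

10 germinated seeds and 17 non-germinating seeds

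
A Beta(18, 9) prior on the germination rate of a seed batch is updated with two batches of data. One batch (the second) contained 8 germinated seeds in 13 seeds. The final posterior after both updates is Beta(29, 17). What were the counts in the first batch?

3 germinated seeds and 3 non-germinating seeds

Sequential conjugate updates are equivalent to a single update on the pooled data, so total successes = posterior α − prior α and total failures = posterior β − prior β.
Total across both batches: 29−18=11 germinated seeds, 17−9=8 non-germinating seeds.
Subtract the second batch: 11−8=3 germinated seeds and 8−5=3 non-germinating seeds.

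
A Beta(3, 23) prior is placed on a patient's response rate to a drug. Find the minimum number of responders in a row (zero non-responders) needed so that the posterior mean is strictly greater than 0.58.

After k responders and 0 non-responders the posterior is Beta(3+k, 23), with mean (3+k)/(3+23+k).
Set (3+k)/(26+k) > 0.58 and solve: k > (0.58·26 − 3)/(1 − 0.58) = 28.762.
The smallest integer exceeding 28.762 is 29, and checking k=29: (32)/(55) = 0.5818 > 0.58.

k = 29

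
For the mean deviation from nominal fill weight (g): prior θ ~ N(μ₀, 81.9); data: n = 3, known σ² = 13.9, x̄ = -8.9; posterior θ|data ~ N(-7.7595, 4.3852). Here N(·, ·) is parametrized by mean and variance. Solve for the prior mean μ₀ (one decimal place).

μ₀ = 12.4

The posterior mean is a precision-weighted average: μ_n = (τ₀μ₀ + τ_data·x̄)/(τ₀+τ_data), with τ₀=1/σ₀² and τ_data=n/σ².
Here τ₀ = 1/81.9 = 0.012210 and τ_data = 3/13.9 = 0.215827, so τ_n = 0.228037.
Rearranging for μ₀: μ₀ = (μ_n·τ_n − τ_data·x̄)/τ₀ = (-7.7595·0.228037 − 0.215827·-8.9) / 0.012210 = 0.151407/0.012210 ≈ 12.4.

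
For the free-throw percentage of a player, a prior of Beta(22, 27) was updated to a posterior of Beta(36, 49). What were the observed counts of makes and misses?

A Beta(α, β) prior with s successes and f failures in binomial data gives a Beta(α+s, β+f) posterior.
Match parameters: s=36−22=14, f=49−27=22.

14 makes and 22 misses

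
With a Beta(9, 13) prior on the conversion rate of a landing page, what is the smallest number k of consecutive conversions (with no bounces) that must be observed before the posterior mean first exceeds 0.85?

k = 65

After k conversions and 0 bounces the posterior is Beta(9+k, 13), with mean (9+k)/(9+13+k).
Set (9+k)/(22+k) > 0.85 and solve: k > (0.85·22 − 9)/(1 − 0.85) = 64.667.
The smallest integer exceeding 64.667 is 65, and checking k=65: (74)/(87) = 0.8506 > 0.85.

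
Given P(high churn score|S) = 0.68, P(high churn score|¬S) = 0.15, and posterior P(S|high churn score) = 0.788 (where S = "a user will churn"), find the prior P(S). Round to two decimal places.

P(S) = 0.45

Bayes' rule in odds form gives O(S|E) = O(S)·[P(E|S)/P(E|¬S)], hence O(S) = O(S|E)/LR.
Posterior odds = 0.788/(1−0.788) = 3.7170. LR = 0.68/0.15 = 4.5333.
Prior odds = 3.7170/4.5333 = 0.8199, so P(S) = 0.8199/(1+0.8199) ≈ 0.45.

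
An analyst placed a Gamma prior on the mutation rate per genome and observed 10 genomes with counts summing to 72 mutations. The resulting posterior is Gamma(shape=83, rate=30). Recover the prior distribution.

Gamma(shape=11, rate=20)

A Gamma(α, β) prior (rate parametrization) on a Poisson rate with n observations summing to S gives posterior Gamma(α+S, β+n).
So α = 83 − 72 = 11 and β = 30 − 10 = 20.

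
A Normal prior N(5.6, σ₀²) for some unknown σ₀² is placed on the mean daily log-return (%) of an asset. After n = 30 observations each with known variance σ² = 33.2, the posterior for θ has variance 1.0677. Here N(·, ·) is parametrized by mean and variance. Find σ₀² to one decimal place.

Posterior precision equals prior precision plus data precision: 1/σ_n² = 1/σ₀² + n/σ².
So 1/σ₀² = 1/1.0677 − 30/33.2 = 0.936593 − 0.903614 = 0.032979.
Hence σ₀² = 1/0.032979 ≈ 30.3.

σ₀² = 30.3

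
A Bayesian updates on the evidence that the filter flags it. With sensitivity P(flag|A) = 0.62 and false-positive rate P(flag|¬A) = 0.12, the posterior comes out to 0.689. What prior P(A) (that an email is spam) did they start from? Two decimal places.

P(A) = 0.30

Bayes' rule in odds form gives O(A|E) = O(A)·[P(E|A)/P(E|¬A)], hence O(A) = O(A|E)/LR.
Posterior odds = 0.689/(1−0.689) = 2.2154. LR = 0.62/0.12 = 5.1667.
Prior odds = 2.2154/5.1667 = 0.4288, so P(A) = 0.4288/(1+0.4288) ≈ 0.30.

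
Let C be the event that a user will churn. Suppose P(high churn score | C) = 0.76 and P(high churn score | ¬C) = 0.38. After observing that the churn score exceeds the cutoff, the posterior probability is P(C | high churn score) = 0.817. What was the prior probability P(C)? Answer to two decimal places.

In odds form, posterior odds = prior odds × likelihood ratio, so prior odds = posterior odds ÷ LR.
Posterior odds = 0.817/(1−0.817) = 4.4645. LR = 0.76/0.38 = 2.0000.
Prior odds = 4.4645/2.0000 = 2.2323, so P(C) = 2.2323/(1+2.2323) ≈ 0.69.

P(C) = 0.69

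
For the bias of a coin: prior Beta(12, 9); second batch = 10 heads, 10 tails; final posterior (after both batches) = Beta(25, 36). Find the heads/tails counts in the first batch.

Because Beta–binomial updating is additive in the counts, the combined data contributed (α_post−α_prior, β_post−β_prior) successes and failures.
Total across both batches: 25−12=13 heads, 36−9=27 tails.
Subtract the second batch: 13−10=3 heads and 27−10=17 tails.

3 heads and 17 tails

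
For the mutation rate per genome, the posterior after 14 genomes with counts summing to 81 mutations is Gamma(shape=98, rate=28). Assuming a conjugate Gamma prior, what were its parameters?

Gamma(shape=17, rate=14)

A Gamma(α, β) prior (rate parametrization) on a Poisson rate with n observations summing to S gives posterior Gamma(α+S, β+n).
So α = 98 − 81 = 17 and β = 28 − 14 = 14.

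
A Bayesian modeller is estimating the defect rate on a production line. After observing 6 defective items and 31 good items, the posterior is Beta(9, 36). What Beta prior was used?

Beta(3, 5)

Beta is conjugate to the binomial likelihood: posterior = Beta(a+s, b+f).
Subtract the data counts: 9−6=3, 36−31=5.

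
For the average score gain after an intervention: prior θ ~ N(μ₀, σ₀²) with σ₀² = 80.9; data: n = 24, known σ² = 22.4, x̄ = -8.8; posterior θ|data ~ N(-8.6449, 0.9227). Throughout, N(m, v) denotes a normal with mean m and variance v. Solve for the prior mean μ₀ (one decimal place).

μ₀ = 4.8

The posterior mean is a precision-weighted average: μ_n = (τ₀μ₀ + τ_data·x̄)/(τ₀+τ_data), with τ₀=1/σ₀² and τ_data=n/σ².
Here τ₀ = 1/80.9 = 0.012361 and τ_data = 24/22.4 = 1.071429, so τ_n = 1.083790.
Rearranging for μ₀: μ₀ = (μ_n·τ_n − τ_data·x̄)/τ₀ = (-8.6449·1.083790 − 1.071429·-8.8) / 0.012361 = 0.059319/0.012361 ≈ 4.8.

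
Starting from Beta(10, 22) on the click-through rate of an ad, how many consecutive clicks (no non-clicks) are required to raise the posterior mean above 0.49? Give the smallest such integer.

k = 12

After k clicks and 0 non-clicks the posterior is Beta(10+k, 22), with mean (10+k)/(10+22+k).
Set (10+k)/(32+k) > 0.49 and solve: k > (0.49·32 − 10)/(1 − 0.49) = 11.137.
The smallest integer exceeding 11.137 is 12, and checking k=12: (22)/(44) = 0.5000 > 0.49.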